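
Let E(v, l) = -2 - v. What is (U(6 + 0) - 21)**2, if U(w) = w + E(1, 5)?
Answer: 324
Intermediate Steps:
U(w) = -3 + w (U(w) = w + (-2 - 1*1) = w + (-2 - 1) = w - 3 = -3 + w)
(U(6 + 0) - 21)**2 = ((-3 + (6 + 0)) - 21)**2 = ((-3 + 6) - 21)**2 = (3 - 21)**2 = (-18)**2 = 324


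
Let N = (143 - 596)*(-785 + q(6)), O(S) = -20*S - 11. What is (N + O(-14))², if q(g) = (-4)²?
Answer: 121540087876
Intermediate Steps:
O(S) = -11 - 20*S
q(g) = 16
N = 348357 (N = (143 - 596)*(-785 + 16) = -453*(-769) = 348357)
(N + O(-14))² = (348357 + (-11 - 20*(-14)))² = (348357 + (-11 + 280))² = (348357 + 269)² = 348626² = 121540087876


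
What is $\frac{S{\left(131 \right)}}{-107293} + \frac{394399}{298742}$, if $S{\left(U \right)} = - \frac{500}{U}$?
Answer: $\frac{5543578370817}{4198933228186} \approx 1.3202$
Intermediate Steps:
$\frac{S{\left(131 \right)}}{-107293} + \frac{394399}{298742} = \frac{\left(-500\right) \frac{1}{131}}{-107293} + \frac{394399}{298742} = \left(-500\right) \frac{1}{131} \left(- \frac{1}{107293}\right) + 394399 \cdot \frac{1}{298742} = \left(- \frac{500}{131}\right) \left(- \frac{1}{107293}\right) + \frac{394399}{298742} = \frac{500}{14055383} + \frac{394399}{298742} = \frac{5543578370817}{4198933228186}$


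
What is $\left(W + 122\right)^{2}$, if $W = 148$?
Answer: $72900$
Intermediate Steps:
$\left(W + 122\right)^{2} = \left(148 + 122\right)^{2} = 270^{2} = 72900$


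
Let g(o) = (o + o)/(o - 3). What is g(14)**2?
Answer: 784/121 ≈ 6.4793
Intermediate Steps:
g(o) = 2*o/(-3 + o) (g(o) = (2*o)/(-3 + o) = 2*o/(-3 + o))
g(14)**2 = (2*14/(-3 + 14))**2 = (2*14/11)**2 = (2*14*(1/11))**2 = (28/11)**2 = 784/121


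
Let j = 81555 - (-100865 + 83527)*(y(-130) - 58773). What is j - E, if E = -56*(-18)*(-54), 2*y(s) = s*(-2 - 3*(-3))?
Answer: -1026759077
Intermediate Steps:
y(s) = 7*s/2 (y(s) = (s*(-2 - 3*(-3)))/2 = (s*(-2 + 9))/2 = (s*7)/2 = (7*s)/2 = 7*s/2)
E = -54432 (E = 1008*(-54) = -54432)
j = -1026813509 (j = 81555 - (-100865 + 83527)*((7/2)*(-130) - 58773) = 81555 - (-17338)*(-455 - 58773) = 81555 - (-17338)*(-59228) = 81555 - 1*1026895064 = 81555 - 1026895064 = -1026813509)
j - E = -1026813509 - 1*(-54432) = -1026813509 + 54432 = -1026759077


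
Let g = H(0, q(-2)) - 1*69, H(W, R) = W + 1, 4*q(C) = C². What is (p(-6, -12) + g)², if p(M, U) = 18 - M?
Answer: 1936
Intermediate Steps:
q(C) = C²/4
H(W, R) = 1 + W
g = -68 (g = (1 + 0) - 1*69 = 1 - 69 = -68)
(p(-6, -12) + g)² = ((18 - 1*(-6)) - 68)² = ((18 + 6) - 68)² = (24 - 68)² = (-44)² = 1936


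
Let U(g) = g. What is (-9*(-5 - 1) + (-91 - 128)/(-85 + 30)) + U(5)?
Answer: 3464/55 ≈ 62.982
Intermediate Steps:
(-9*(-5 - 1) + (-91 - 128)/(-85 + 30)) + U(5) = (-9*(-5 - 1) + (-91 - 128)/(-85 + 30)) + 5 = (-9*(-6) - 219/(-55)) + 5 = (54 - 219*(-1/55)) + 5 = (54 + 219/55) + 5 = 3189/55 + 5 = 3464/55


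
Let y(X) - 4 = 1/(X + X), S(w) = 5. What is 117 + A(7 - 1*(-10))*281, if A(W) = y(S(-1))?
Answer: 12691/10 ≈ 1269.1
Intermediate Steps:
y(X) = 4 + 1/(2*X) (y(X) = 4 + 1/(X + X) = 4 + 1/(2*X))
A(W) = 41/10 (A(W) = 4 + (½)/5 = 4 + (½)*(⅕) = 4 + ⅒ = 41/10)
117 + A(7 - 1*(-10))*281 = 117 + (41/10)*281 = 117 + 11521/10 = 12691/10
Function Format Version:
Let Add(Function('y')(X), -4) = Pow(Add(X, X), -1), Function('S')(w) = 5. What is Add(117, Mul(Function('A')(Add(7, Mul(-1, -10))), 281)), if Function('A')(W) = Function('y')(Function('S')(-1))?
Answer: Rational(12691, 10) ≈ 1269.1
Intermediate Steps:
Function('y')(X) = Add(4, Mul(Rational(1, 2), Pow(X, -1))) (Function('y')(X) = Add(4, Pow(Add(X, X), -1)) = Add(4, Pow(Mul(2, X), -1)) = Add(4, Mul(Rational(1, 2), Pow(X, -1))))
Function('A')(W) = Rational(41, 10) (Function('A')(W) = Add(4, Mul(Rational(1, 2), Pow(5, -1))) = Add(4, Mul(Rational(1, 2), Rational(1, 5))) = Add(4, Rational(1, 10)) = Rational(41, 10))
Add(117, Mul(Function('A')(Add(7, Mul(-1, -10))), 281)) = Add(117, Mul(Rational(41, 10), 281)) = Add(117, Rational(11521, 10)) = Rational(12691, 10)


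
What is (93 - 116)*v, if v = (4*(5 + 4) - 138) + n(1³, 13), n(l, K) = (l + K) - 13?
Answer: 2323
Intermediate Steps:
n(l, K) = -13 + K + l (n(l, K) = (K + l) - 13 = -13 + K + l)
v = -101 (v = (4*(5 + 4) - 138) + (-13 + 13 + 1³) = (4*9 - 138) + (-13 + 13 + 1) = (36 - 138) + 1 = -102 + 1 = -101)
(93 - 116)*v = (93 - 116)*(-101) = -23*(-101) = 2323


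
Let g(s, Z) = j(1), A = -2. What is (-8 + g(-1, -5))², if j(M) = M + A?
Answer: 81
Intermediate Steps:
j(M) = -2 + M (j(M) = M - 2 = -2 + M)
g(s, Z) = -1 (g(s, Z) = -2 + 1 = -1)
(-8 + g(-1, -5))² = (-8 - 1)² = (-9)² = 81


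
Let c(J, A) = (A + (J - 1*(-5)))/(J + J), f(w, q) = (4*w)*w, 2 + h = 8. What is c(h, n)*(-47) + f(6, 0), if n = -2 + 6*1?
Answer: 341/4 ≈ 85.250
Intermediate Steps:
h = 6 (h = -2 + 8 = 6)
f(w, q) = 4*w**2
n = 4 (n = -2 + 6 = 4)
c(J, A) = (5 + A + J)/(2*J) (c(J, A) = (A + (J + 5))/((2*J)) = (A + (5 + J))*(1/(2*J)) = (5 + A + J)*(1/(2*J)) = (5 + A + J)/(2*J))
c(h, n)*(-47) + f(6, 0) = ((1/2)*(5 + 4 + 6)/6)*(-47) + 4*6**2 = ((1/2)*(1/6)*15)*(-47) + 4*36 = (5/4)*(-47) + 144 = -235/4 + 144 = 341/4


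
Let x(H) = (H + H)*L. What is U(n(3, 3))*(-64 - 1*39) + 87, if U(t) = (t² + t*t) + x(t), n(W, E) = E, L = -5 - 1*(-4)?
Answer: -1149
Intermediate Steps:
L = -1 (L = -5 + 4 = -1)
x(H) = -2*H (x(H) = (H + H)*(-1) = (2*H)*(-1) = -2*H)
U(t) = -2*t + 2*t² (U(t) = (t² + t*t) - 2*t = (t² + t²) - 2*t = 2*t² - 2*t = -2*t + 2*t²)
U(n(3, 3))*(-64 - 1*39) + 87 = (2*3*(-1 + 3))*(-64 - 1*39) + 87 = (2*3*2)*(-64 - 39) + 87 = 12*(-103) + 87 = -1236 + 87 = -1149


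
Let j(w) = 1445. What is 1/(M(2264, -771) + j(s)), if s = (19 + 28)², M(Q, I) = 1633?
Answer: 1/3078 ≈ 0.00032489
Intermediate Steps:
s = 2209 (s = 47² = 2209)
1/(M(2264, -771) + j(s)) = 1/(1633 + 1445) = 1/3078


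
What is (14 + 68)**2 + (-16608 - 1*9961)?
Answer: -19845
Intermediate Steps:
(14 + 68)**2 + (-16608 - 1*9961) = 82**2 + (-16608 - 9961) = 6724 - 26569 = -19845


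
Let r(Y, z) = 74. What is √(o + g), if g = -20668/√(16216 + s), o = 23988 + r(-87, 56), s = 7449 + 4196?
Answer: √(18677774293902 - 575831148*√27861)/27861 ≈ 154.72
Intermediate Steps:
s = 11645
o = 24062 (o = 23988 + 74 = 24062)
g = -20668*√27861/27861 (g = -20668/√(16216 + 11645) = -20668*√27861/27861 ≈ -123.82)
√(o + g) = √(24062 - 20668*√27861/27861)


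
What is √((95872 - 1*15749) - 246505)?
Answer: I*√166382 ≈ 407.9*I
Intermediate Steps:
√((95872 - 1*15749) - 246505) = √((95872 - 15749) - 246505) = √(80123 - 246505) = √(-166382) = I*√166382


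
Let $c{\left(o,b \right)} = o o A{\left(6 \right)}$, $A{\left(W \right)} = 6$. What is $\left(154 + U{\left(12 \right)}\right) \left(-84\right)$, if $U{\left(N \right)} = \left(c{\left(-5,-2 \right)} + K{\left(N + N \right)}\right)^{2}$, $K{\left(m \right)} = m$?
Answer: $-2556120$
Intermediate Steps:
$c{\left(o,b \right)} = 6 o^{2}$ ($c{\left(o,b \right)} = o o 6 = o^{2} \cdot 6 = 6 o^{2}$)
$U{\left(N \right)} = \left(150 + 2 N\right)^{2}$ ($U{\left(N \right)} = \left(6 \left(-5\right)^{2} + \left(N + N\right)\right)^{2} = \left(6 \cdot 25 + 2 N\right)^{2} = \left(150 + 2 N\right)^{2}$)
$\left(154 + U{\left(12 \right)}\right) \left(-84\right) = \left(154 + 4 \left(75 + 12\right)^{2}\right) \left(-84\right) = \left(154 + 4 \cdot 87^{2}\right) \left(-84\right) = \left(154 + 4 \cdot 7569\right) \left(-84\right) = \left(154 + 30276\right) \left(-84\right) = 30430 \left(-84\right) = -2556120$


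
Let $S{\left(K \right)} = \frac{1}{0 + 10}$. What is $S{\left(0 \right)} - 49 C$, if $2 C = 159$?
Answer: $- \frac{19477}{5} \approx -3895.4$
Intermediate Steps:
$S{\left(K \right)} = \frac{1}{10}$
$C = \frac{159}{2}$ ($C = \frac{1}{2} \cdot 159 = \frac{159}{2} \approx 79.5$)
$S{\left(0 \right)} - 49 C = \frac{1}{10} - \frac{7791}{2} = - \frac{19477}{5}$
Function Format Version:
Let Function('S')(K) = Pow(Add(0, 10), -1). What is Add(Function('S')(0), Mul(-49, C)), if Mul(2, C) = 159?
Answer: Rational(-19477, 5) ≈ -3895.4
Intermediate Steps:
Function('S')(K) = Rational(1, 10) (Function('S')(K) = Pow(10, -1) = Rational(1, 10))
C = Rational(159, 2) (C = Mul(Rational(1, 2), 159) = Rational(159, 2) ≈ 79.500)
Add(Function('S')(0), Mul(-49, C)) = Add(Rational(1, 10), Mul(-49, Rational(159, 2))) = Add(Rational(1, 10), Rational(-7791, 2)) = Rational(-19477, 5)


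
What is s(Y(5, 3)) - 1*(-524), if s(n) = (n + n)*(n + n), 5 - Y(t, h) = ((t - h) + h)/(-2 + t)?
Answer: 5116/9 ≈ 568.44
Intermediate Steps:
Y(t, h) = 5 - t/(-2 + t) (Y(t, h) = 5 - ((t - h) + h)/(-2 + t) = 5 - t/(-2 + t))
s(n) = 4*n**2 (s(n) = (2*n)*(2*n) = 4*n**2)
s(Y(5, 3)) - 1*(-524) = 4*(2*(-5 + 2*5)/(-2 + 5))**2 - 1*(-524) = 4*(2*(-5 + 10)/3)**2 + 524 = 4*(2*(1/3)*5)**2 + 524 = 4*(10/3)**2 + 524 = 4*(100/9) + 524 = 400/9 + 524 = 5116/9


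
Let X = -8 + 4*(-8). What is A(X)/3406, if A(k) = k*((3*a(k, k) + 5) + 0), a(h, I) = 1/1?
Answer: -160/1703 ≈ -0.093952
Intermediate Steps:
a(h, I) = 1
X = -40 (X = -8 - 32 = -40)
A(k) = 8*k (A(k) = k*((3*1 + 5) + 0) = k*((3 + 5) + 0) = k*(8 + 0) = k*8 = 8*k)
A(X)/3406 = (8*(-40))/3406 = -320*1/3406 = -160/1703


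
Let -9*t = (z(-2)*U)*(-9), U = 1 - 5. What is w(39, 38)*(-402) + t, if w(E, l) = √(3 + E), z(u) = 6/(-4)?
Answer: 6 - 402*√42 ≈ -2599.3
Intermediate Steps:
U = -4
z(u) = -3/2 (z(u) = 6*(-¼) = -3/2)
t = 6 (t = -(-3/2*(-4))*(-9)/9 = -2*(-9)/3 = -⅑*(-54) = 6)
w(39, 38)*(-402) + t = √(3 + 39)*(-402) + 6 = √42*(-402) + 6 = -402*√42 + 6 = 6 - 402*√42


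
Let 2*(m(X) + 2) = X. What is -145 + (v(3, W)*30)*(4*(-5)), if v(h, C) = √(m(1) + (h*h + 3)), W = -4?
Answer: -145 - 300*√42 ≈ -2089.2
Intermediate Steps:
m(X) = -2 + X/2
v(h, C) = √(3/2 + h²) (v(h, C) = √((-2 + (½)*1) + (h*h + 3)) = √((-2 + ½) + (h² + 3)) = √(-3/2 + (3 + h²)) = √(3/2 + h²))
-145 + (v(3, W)*30)*(4*(-5)) = -145 + ((√(6 + 4*3²)/2)*30)*(4*(-5)) = -145 + ((√(6 + 4*9)/2)*30)*(-20) = -145 + ((√(6 + 36)/2)*30)*(-20) = -145 + ((√42/2)*30)*(-20) = -145 + (15*√42)*(-20) = -145 - 300*√42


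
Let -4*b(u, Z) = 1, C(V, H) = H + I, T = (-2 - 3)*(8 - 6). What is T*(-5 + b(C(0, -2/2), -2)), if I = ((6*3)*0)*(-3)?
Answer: 105/2 ≈ 52.500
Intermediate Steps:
T = -10 (T = -5*2 = -10)
I = 0 (I = (18*0)*(-3) = 0*(-3) = 0)
C(V, H) = H (C(V, H) = H + 0 = H)
b(u, Z) = -¼ (b(u, Z) = -¼*1 = -¼)
T*(-5 + b(C(0, -2/2), -2)) = -10*(-5 - ¼) = -10*(-21/4) = 105/2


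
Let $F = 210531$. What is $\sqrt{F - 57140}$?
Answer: $\sqrt{153391} \approx 391.65$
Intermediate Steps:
$\sqrt{F - 57140} = \sqrt{210531 - 57140} = \sqrt{153391}$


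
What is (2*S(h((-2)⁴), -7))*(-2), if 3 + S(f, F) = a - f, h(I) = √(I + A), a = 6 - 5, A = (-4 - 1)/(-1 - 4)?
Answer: 8 + 4*√17 ≈ 24.492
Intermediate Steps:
A = 1 (A = -5/(-5) = -5*(-⅕) = 1)
a = 1
h(I) = √(1 + I) (h(I) = √(I + 1) = √(1 + I))
S(f, F) = -2 - f (S(f, F) = -3 + (1 - f) = -2 - f)
(2*S(h((-2)⁴), -7))*(-2) = (2*(-2 - √(1 + (-2)⁴)))*(-2) = (2*(-2 - √(1 + 16)))*(-2) = (2*(-2 - √17))*(-2) = (-4 - 2*√17)*(-2) = 8 + 4*√17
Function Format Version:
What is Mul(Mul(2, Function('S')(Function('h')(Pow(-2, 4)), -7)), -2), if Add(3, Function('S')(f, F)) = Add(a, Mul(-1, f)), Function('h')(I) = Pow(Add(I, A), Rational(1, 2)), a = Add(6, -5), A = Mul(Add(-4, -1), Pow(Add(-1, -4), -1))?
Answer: Add(8, Mul(4, Pow(17, Rational(1, 2)))) ≈ 24.492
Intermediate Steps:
A = 1 (A = Mul(-5, Pow(-5, -1)) = Mul(-5, Rational(-1, 5)) = 1)
a = 1
Function('h')(I) = Pow(Add(1, I), Rational(1, 2)) (Function('h')(I) = Pow(Add(I, 1), Rational(1, 2)) = Pow(Add(1, I), Rational(1, 2)))
Function('S')(f, F) = Add(-2, Mul(-1, f)) (Function('S')(f, F) = Add(-3, Add(1, Mul(-1, f))) = Add(-2, Mul(-1, f)))
Mul(Mul(2, Function('S')(Function('h')(Pow(-2, 4)), -7)), -2) = Mul(Mul(2, Add(-2, Mul(-1, Pow(Add(1, Pow(-2, 4)), Rational(1, 2))))), -2) = Mul(Mul(2, Add(-2, Mul(-1, Pow(Add(1, 16), Rational(1, 2))))), -2) = Mul(Mul(2, Add(-2, Mul(-1, Pow(17, Rational(1, 2))))), -2) = Mul(Add(-4, Mul(-2, Pow(17, Rational(1, 2)))), -2) = Add(8, Mul(4, Pow(17, Rational(1, 2))))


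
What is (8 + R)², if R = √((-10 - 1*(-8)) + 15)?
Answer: (8 + √13)² ≈ 134.69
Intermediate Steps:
R = √13 (R = √((-10 + 8) + 15) = √(-2 + 15) = √13 ≈ 3.6056)
(8 + R)² = (8 + √13)²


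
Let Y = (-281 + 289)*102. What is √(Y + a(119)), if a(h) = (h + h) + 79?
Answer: √1133 ≈ 33.660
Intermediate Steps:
Y = 816 (Y = 8*102 = 816)
a(h) = 79 + 2*h (a(h) = 2*h + 79 = 79 + 2*h)
√(Y + a(119)) = √(816 + (79 + 2*119)) = √(816 + (79 + 238)) = √(816 + 317) = √1133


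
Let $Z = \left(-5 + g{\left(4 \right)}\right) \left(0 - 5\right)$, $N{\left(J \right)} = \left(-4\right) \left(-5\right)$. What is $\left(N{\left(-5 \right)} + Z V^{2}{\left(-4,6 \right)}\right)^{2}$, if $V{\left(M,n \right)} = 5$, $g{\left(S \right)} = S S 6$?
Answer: $128936025$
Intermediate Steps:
$N{\left(J \right)} = 20$
$g{\left(S \right)} = 6 S^{2}$ ($g{\left(S \right)} = S^{2} \cdot 6 = 6 S^{2}$)
$Z = -455$ ($Z = \left(-5 + 6 \cdot 4^{2}\right) \left(0 - 5\right) = \left(-5 + 6 \cdot 16\right) \left(-5\right) = \left(-5 + 96\right) \left(-5\right) = 91 \left(-5\right) = -455$)
$\left(N{\left(-5 \right)} + Z V^{2}{\left(-4,6 \right)}\right)^{2} = \left(20 - 455 \cdot 5^{2}\right)^{2} = \left(20 - 11375\right)^{2} = \left(-11355\right)^{2} = 128936025$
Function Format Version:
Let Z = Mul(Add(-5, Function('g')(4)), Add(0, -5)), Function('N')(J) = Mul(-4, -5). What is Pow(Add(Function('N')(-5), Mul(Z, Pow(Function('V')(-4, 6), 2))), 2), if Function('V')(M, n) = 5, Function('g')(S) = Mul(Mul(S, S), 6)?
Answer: 128936025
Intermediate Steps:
Function('N')(J) = 20
Function('g')(S) = Mul(6, Pow(S, 2)) (Function('g')(S) = Mul(Pow(S, 2), 6) = Mul(6, Pow(S, 2)))
Z = -455 (Z = Mul(Add(-5, Mul(6, Pow(4, 2))), Add(0, -5)) = Mul(Add(-5, Mul(6, 16)), -5) = Mul(Add(-5, 96), -5) = Mul(91, -5) = -455)
Pow(Add(Function('N')(-5), Mul(Z, Pow(Function('V')(-4, 6), 2))), 2) = Pow(Add(20, Mul(-455, Pow(5, 2))), 2) = Pow(Add(20, Mul(-455, 25)), 2) = Pow(Add(20, -11375), 2) = Pow(-11355, 2) = 128936025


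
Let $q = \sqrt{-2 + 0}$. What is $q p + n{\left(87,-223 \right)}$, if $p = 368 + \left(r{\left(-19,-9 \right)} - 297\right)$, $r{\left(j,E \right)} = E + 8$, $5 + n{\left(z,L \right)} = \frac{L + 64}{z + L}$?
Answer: $- \frac{521}{136} + 70 i \sqrt{2} \approx -3.8309 + 98.995 i$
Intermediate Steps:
$n{\left(z,L \right)} = -5 + \frac{64 + L}{L + z}$ ($n{\left(z,L \right)} = -5 + \frac{L + 64}{z + L} = -5 + \frac{64 + L}{L + z}$)
$q = i \sqrt{2}$ ($q = \sqrt{-2} = i \sqrt{2} \approx 1.4142 i$)
$r{\left(j,E \right)} = 8 + E$
$p = 70$ ($p = 368 + \left(\left(8 - 9\right) - 297\right) = 368 - 298 = 70$)
$q p + n{\left(87,-223 \right)} = i \sqrt{2} \cdot 70 + \frac{64 - 435 - -892}{-223 + 87} = 70 i \sqrt{2} + \frac{64 - 435 + 892}{-136} = 70 i \sqrt{2} - \frac{521}{136} = - \frac{521}{136} + 70 i \sqrt{2}$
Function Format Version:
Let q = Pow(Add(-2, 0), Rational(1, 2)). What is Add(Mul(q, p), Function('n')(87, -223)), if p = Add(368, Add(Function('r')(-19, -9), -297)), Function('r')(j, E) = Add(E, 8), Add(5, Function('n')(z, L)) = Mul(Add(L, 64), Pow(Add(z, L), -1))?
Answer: Add(Rational(-521, 136), Mul(70, I, Pow(2, Rational(1, 2)))) ≈ Add(-3.8309, Mul(98.995, I))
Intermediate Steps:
Function('n')(z, L) = Add(-5, Mul(Pow(Add(L, z), -1), Add(64, L))) (Function('n')(z, L) = Add(-5, Mul(Add(L, 64), Pow(Add(z, L), -1))) = Add(-5, Mul(Add(64, L), Pow(Add(L, z), -1))) = Add(-5, Mul(Pow(Add(L, z), -1), Add(64, L))))
q = Mul(I, Pow(2, Rational(1, 2))) (q = Pow(-2, Rational(1, 2)) = Mul(I, Pow(2, Rational(1, 2))) ≈ Mul(1.4142, I))
Function('r')(j, E) = Add(8, E)
p = 70 (p = Add(368, Add(Add(8, -9), -297)) = Add(368, Add(-1, -297)) = Add(368, -298) = 70)
Add(Mul(q, p), Function('n')(87, -223)) = Add(Mul(Mul(I, Pow(2, Rational(1, 2))), 70), Mul(Pow(Add(-223, 87), -1), Add(64, Mul(-5, 87), Mul(-4, -223)))) = Add(Mul(70, I, Pow(2, Rational(1, 2))), Mul(Pow(-136, -1), Add(64, -435, 892))) = Add(Mul(70, I, Pow(2, Rational(1, 2))), Mul(Rational(-1, 136), 521)) = Add(Mul(70, I, Pow(2, Rational(1, 2))), Rational(-521, 136)) = Add(Rational(-521, 136), Mul(70, I, Pow(2, Rational(1, 2))))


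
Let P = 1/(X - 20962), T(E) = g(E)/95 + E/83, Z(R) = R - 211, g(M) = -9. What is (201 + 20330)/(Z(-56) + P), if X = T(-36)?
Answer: -3393559484147/44132314264 ≈ -76.895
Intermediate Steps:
Z(R) = -211 + R
T(E) = -9/95 + E/83
X = -4167/7885 (X = -9/95 + (1/83)*(-36) = -9/95 - 36/83 = -4167/7885 ≈ -0.52847)
P = -7885/165289537 (P = 1/(-4167/7885 - 20962) = 1/(-165289537/7885) = -7885/165289537 ≈ -4.7704e-5)
(201 + 20330)/(Z(-56) + P) = (201 + 20330)/((-211 - 56) - 7885/165289537) = 20531/(-267 - 7885/165289537) = 20531/(-44132314264/165289537) = 20531*(-165289537/44132314264) = -3393559484147/44132314264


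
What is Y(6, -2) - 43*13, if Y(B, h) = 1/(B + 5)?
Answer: -6148/11 ≈ -558.91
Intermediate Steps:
Y(B, h) = 1/(5 + B)
Y(6, -2) - 43*13 = 1/(5 + 6) - 43*13 = 1/11 - 559 = -6148/11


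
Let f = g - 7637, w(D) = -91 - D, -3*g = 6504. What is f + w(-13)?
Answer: -9883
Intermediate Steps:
g = -2168 (g = -⅓*6504 = -2168)
f = -9805 (f = -2168 - 7637 = -9805)
f + w(-13) = -9805 + (-91 - 1*(-13)) = -9805 + (-91 + 13) = -9805 - 78 = -9883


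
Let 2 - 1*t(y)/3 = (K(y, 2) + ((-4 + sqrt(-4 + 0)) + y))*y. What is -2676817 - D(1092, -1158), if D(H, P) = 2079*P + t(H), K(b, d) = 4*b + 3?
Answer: 17614343 + 6552*I ≈ 1.7614e+7 + 6552.0*I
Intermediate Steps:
K(b, d) = 3 + 4*b
t(y) = 6 - 3*y*(-1 + 2*I + 5*y) (t(y) = 6 - 3*((3 + 4*y) + ((-4 + sqrt(-4 + 0)) + y))*y = 6 - 3*((3 + 4*y) + ((-4 + sqrt(-4)) + y))*y = 6 - 3*((3 + 4*y) + ((-4 + 2*I) + y))*y = 6 - 3*((3 + 4*y) + (-4 + y + 2*I))*y = 6 - 3*(-1 + 2*I + 5*y)*y = 6 - 3*y*(-1 + 2*I + 5*y))
D(H, P) = 6 - 15*H**2 + 2079*P + H*(3 - 6*I) (D(H, P) = 2079*P + (6 - 15*H**2 + H*(3 - 6*I)) = 6 - 15*H**2 + 2079*P + H*(3 - 6*I))
-2676817 - D(1092, -1158) = -2676817 - (6 - 15*1092**2 + 2079*(-1158) + 1092*(3 - 6*I)) = -2676817 - (6 - 15*1192464 - 2407482 + (3276 - 6552*I)) = -2676817 - (6 - 17886960 - 2407482 + (3276 - 6552*I)) = -2676817 - (-20291160 - 6552*I) = -2676817 + (20291160 + 6552*I) = 17614343 + 6552*I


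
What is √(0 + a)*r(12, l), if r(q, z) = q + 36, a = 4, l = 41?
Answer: 96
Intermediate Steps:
r(q, z) = 36 + q
√(0 + a)*r(12, l) = √(0 + 4)*(36 + 12) = √4*48 = 2*48 = 96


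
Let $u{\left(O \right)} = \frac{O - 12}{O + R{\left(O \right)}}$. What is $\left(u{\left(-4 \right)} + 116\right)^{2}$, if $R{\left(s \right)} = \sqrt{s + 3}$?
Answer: $\frac{4145040}{289} + \frac{65152 i}{289} \approx 14343.0 + 225.44 i$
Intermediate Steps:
$R{\left(s \right)} = \sqrt{3 + s}$
$u{\left(O \right)} = \frac{-12 + O}{O + \sqrt{3 + O}}$ ($u{\left(O \right)} = \frac{O - 12}{O + \sqrt{3 + O}} = \frac{-12 + O}{O + \sqrt{3 + O}}$)
$\left(u{\left(-4 \right)} + 116\right)^{2} = \left(\frac{-12 - 4}{-4 + \sqrt{3 - 4}} + 116\right)^{2} = \left(\frac{1}{-4 + \sqrt{-1}} \left(-16\right) + 116\right)^{2} = \left(\frac{1}{-4 + i} \left(-16\right) + 116\right)^{2} = \left(\frac{-4 - i}{17} \left(-16\right) + 116\right)^{2} = \left(- \frac{16 \left(-4 - i\right)}{17} + 116\right)^{2} = \left(116 - \frac{16 \left(-4 - i\right)}{17}\right)^{2}$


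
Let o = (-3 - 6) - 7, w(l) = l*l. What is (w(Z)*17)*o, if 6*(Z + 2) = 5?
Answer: -3332/9 ≈ -370.22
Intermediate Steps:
Z = -7/6 (Z = -2 + (1/6)*5 = -2 + 5/6 = -7/6 ≈ -1.1667)
w(l) = l**2
o = -16 (o = -9 - 7 = -16)
(w(Z)*17)*o = ((-7/6)**2*17)*(-16) = ((49/36)*17)*(-16) = (833/36)*(-16) = -3332/9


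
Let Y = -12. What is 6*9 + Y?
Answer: 42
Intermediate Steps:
6*9 + Y = 6*9 - 12 = 54 - 12 = 42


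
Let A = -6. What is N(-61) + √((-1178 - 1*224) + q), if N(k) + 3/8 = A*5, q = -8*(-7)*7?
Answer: -243/8 + I*√1010 ≈ -30.375 + 31.78*I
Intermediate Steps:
q = 392 (q = 56*7 = 392)
N(k) = -243/8 (N(k) = -3/8 - 6*5 = -3/8 - 30 = -243/8)
N(-61) + √((-1178 - 1*224) + q) = -243/8 + √((-1178 - 1*224) + 392) = -243/8 + √((-1178 - 224) + 392) = -243/8 + √(-1402 + 392) = -243/8 + √(-1010) = -243/8 + I*√1010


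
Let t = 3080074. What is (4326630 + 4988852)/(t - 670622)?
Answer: 4657741/1204726 ≈ 3.8662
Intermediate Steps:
(4326630 + 4988852)/(t - 670622) = (4326630 + 4988852)/(3080074 - 670622) = 9315482/2409452 = 9315482*(1/2409452) = 4657741/1204726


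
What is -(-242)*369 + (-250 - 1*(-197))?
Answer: 89245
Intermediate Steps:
-(-242)*369 + (-250 - 1*(-197)) = -242*(-369) + (-250 + 197) = 89298 - 53 = 89245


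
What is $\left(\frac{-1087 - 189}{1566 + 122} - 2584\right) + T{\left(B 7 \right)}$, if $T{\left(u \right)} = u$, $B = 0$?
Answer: $- \frac{1090767}{422} \approx -2584.8$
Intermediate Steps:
$\left(\frac{-1087 - 189}{1566 + 122} - 2584\right) + T{\left(B 7 \right)} = \left(\frac{-1087 - 189}{1566 + 122} - 2584\right) + 0 \cdot 7 = \left(- \frac{1276}{1688} - 2584\right) + 0 = \left(\left(-1276\right) \frac{1}{1688} - 2584\right) + 0 = \left(- \frac{319}{422} - 2584\right) + 0 = - \frac{1090767}{422} + 0 = - \frac{1090767}{422}$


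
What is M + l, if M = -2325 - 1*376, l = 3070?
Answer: 369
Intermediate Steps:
M = -2701 (M = -2325 - 376 = -2701)
M + l = -2701 + 3070 = 369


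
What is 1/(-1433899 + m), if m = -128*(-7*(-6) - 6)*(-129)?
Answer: -1/839467 ≈ -1.1912e-6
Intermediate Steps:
m = 594432 (m = -128*(42 - 6)*(-129) = -128*36*(-129) = -4608*(-129) = 594432)
1/(-1433899 + m) = 1/(-1433899 + 594432) = 1/(-839467) = -1/839467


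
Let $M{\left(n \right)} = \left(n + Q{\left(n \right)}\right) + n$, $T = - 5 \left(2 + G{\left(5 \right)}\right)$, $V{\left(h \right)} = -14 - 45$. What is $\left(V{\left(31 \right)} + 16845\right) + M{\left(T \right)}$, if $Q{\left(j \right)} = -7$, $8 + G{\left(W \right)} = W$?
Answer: $16789$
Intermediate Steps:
$V{\left(h \right)} = -59$
$G{\left(W \right)} = -8 + W$
$T = 5$ ($T = - 5 \left(2 + \left(-8 + 5\right)\right) = - 5 \left(2 - 3\right) = \left(-5\right) \left(-1\right) = 5$)
$M{\left(n \right)} = -7 + 2 n$ ($M{\left(n \right)} = \left(n - 7\right) + n = \left(-7 + n\right) + n = -7 + 2 n$)
$\left(V{\left(31 \right)} + 16845\right) + M{\left(T \right)} = \left(-59 + 16845\right) + \left(-7 + 2 \cdot 5\right) = 16786 + \left(-7 + 10\right) = 16786 + 3 = 16789$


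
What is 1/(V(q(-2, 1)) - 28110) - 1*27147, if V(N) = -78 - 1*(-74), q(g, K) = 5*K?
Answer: -763210759/28114 ≈ -27147.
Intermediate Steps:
V(N) = -4 (V(N) = -78 + 74 = -4)
1/(V(q(-2, 1)) - 28110) - 1*27147 = 1/(-4 - 28110) - 1*27147 = 1/(-28114) - 27147 = -1/28114 - 27147 = -763210759/28114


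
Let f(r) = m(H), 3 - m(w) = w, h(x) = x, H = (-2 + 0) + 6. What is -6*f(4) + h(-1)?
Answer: 5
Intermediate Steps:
H = 4 (H = -2 + 6 = 4)
m(w) = 3 - w
f(r) = -1 (f(r) = 3 - 1*4 = 3 - 4 = -1)
-6*f(4) + h(-1) = -6*(-1) - 1 = 6 - 1 = 5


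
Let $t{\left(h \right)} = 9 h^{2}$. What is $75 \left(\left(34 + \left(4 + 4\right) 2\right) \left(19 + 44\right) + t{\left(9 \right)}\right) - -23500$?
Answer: $314425$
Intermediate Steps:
$75 \left(\left(34 + \left(4 + 4\right) 2\right) \left(19 + 44\right) + t{\left(9 \right)}\right) - -23500 = 75 \left(\left(34 + \left(4 + 4\right) 2\right) \left(19 + 44\right) + 9 \cdot 9^{2}\right) - -23500 = 75 \left(\left(34 + 8 \cdot 2\right) 63 + 9 \cdot 81\right) + 23500 = 75 \left(\left(34 + 16\right) 63 + 729\right) + 23500 = 75 \left(50 \cdot 63 + 729\right) + 23500 = 75 \left(3150 + 729\right) + 23500 = 75 \cdot 3879 + 23500 = 290925 + 23500 = 314425$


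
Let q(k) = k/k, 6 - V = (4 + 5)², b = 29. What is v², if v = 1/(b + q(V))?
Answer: 1/900 ≈ 0.0011111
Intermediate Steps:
V = -75 (V = 6 - (4 + 5)² = 6 - 1*9² = 6 - 1*81 = 6 - 81 = -75)
q(k) = 1
v = 1/30 (v = 1/(29 + 1) = 1/30 ≈ 0.033333)
v² = (1/30)² = 1/900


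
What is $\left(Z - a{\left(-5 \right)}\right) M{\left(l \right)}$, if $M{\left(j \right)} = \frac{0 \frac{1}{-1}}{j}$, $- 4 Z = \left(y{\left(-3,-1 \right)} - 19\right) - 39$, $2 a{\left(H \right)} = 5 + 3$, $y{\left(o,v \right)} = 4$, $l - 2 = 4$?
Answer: $0$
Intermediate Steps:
$l = 6$ ($l = 2 + 4 = 6$)
$a{\left(H \right)} = 4$ ($a{\left(H \right)} = \frac{5 + 3}{2} = \frac{1}{2} \cdot 8 = 4$)
$Z = \frac{27}{2}$ ($Z = - \frac{\left(4 - 19\right) - 39}{4} = - \frac{-15 - 39}{4} = \left(- \frac{1}{4}\right) \left(-54\right) = \frac{27}{2} \approx 13.5$)
$M{\left(j \right)} = 0$ ($M{\left(j \right)} = \frac{0 \left(-1\right)}{j} = \frac{0}{j} = 0$)
$\left(Z - a{\left(-5 \right)}\right) M{\left(l \right)} = \left(\frac{27}{2} - 4\right) 0 = \frac{19}{2} \cdot 0 = 0$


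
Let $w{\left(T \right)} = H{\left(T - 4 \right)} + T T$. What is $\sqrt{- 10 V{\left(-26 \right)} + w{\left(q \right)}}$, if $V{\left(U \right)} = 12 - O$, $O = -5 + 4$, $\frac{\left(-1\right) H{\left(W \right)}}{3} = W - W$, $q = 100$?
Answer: $\sqrt{9870} \approx 99.348$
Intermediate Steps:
$H{\left(W \right)} = 0$ ($H{\left(W \right)} = - 3 \left(W - W\right) = \left(-3\right) 0 = 0$)
$w{\left(T \right)} = T^{2}$ ($w{\left(T \right)} = 0 + T T = 0 + T^{2} = T^{2}$)
$O = -1$
$V{\left(U \right)} = 13$ ($V{\left(U \right)} = 12 - -1 = 12 + 1 = 13$)
$\sqrt{- 10 V{\left(-26 \right)} + w{\left(q \right)}} = \sqrt{\left(-10\right) 13 + 100^{2}} = \sqrt{-130 + 10000} = \sqrt{9870}$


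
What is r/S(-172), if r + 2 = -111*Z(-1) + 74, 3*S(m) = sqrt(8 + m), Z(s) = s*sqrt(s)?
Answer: sqrt(41)*(333 - 216*I)/82 ≈ 26.003 - 16.867*I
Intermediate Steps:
Z(s) = s**(3/2)
S(m) = sqrt(8 + m)/3
r = 72 + 111*I (r = -2 + (-(-111)*I + 74) = -2 + (111*I + 74) = -2 + (74 + 111*I) = 72 + 111*I ≈ 72.0 + 111.0*I)
r/S(-172) = (72 + 111*I)/((sqrt(8 - 172)/3)) = (72 + 111*I)/((sqrt(-164)/3)) = (72 + 111*I)/(((2*I*sqrt(41))/3)) = (72 + 111*I)/((2*I*sqrt(41)/3)) = (72 + 111*I)*(-3*I*sqrt(41)/82) = -3*I*sqrt(41)*(72 + 111*I)/82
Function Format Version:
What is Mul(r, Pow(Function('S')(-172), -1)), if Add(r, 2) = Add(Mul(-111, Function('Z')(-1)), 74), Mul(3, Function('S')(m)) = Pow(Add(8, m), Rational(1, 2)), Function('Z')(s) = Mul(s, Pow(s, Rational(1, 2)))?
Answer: Mul(Rational(1, 82), Pow(41, Rational(1, 2)), Add(333, Mul(-216, I))) ≈ Add(26.003, Mul(-16.867, I))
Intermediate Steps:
Function('Z')(s) = Pow(s, Rational(3, 2))
Function('S')(m) = Mul(Rational(1, 3), Pow(Add(8, m), Rational(1, 2)))
r = Add(72, Mul(111, I)) (r = Add(-2, Add(Mul(-111, Pow(-1, Rational(3, 2))), 74)) = Add(-2, Add(Mul(-111, Mul(-1, I)), 74)) = Add(-2, Add(Mul(111, I), 74)) = Add(-2, Add(74, Mul(111, I))) = Add(72, Mul(111, I)) ≈ Add(72.000, Mul(111.00, I)))
Mul(r, Pow(Function('S')(-172), -1)) = Mul(Add(72, Mul(111, I)), Pow(Mul(Rational(1, 3), Pow(Add(8, -172), Rational(1, 2))), -1)) = Mul(Add(72, Mul(111, I)), Pow(Mul(Rational(1, 3), Pow(-164, Rational(1, 2))), -1)) = Mul(Add(72, Mul(111, I)), Pow(Mul(Rational(1, 3), Mul(2, I, Pow(41, Rational(1, 2)))), -1)) = Mul(Add(72, Mul(111, I)), Pow(Mul(Rational(2, 3), I, Pow(41, Rational(1, 2))), -1)) = Mul(Add(72, Mul(111, I)), Mul(Rational(-3, 82), I, Pow(41, Rational(1, 2)))) = Mul(Rational(-3, 82), I, Pow(41, Rational(1, 2)), Add(72, Mul(111, I)))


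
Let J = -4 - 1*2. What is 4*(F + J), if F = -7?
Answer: -52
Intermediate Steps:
J = -6 (J = -4 - 2 = -6)
4*(F + J) = 4*(-7 - 6) = 4*(-13) = -52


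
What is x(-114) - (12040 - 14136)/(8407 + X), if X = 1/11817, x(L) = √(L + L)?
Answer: 1548027/6209095 + 2*I*√57 ≈ 0.24932 + 15.1*I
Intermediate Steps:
x(L) = √2*√L (x(L) = √(2*L) = √2*√L)
X = 1/11817 ≈ 8.4624e-5
x(-114) - (12040 - 14136)/(8407 + X) = √2*√(-114) - (12040 - 14136)/(8407 + 1/11817) = √2*(I*√114) - (-2096)/99345520/11817 = 2*I*√57 - (-2096)*11817/99345520 = 2*I*√57 - 1*(-1548027/6209095) = 2*I*√57 + 1548027/6209095 = 1548027/6209095 + 2*I*√57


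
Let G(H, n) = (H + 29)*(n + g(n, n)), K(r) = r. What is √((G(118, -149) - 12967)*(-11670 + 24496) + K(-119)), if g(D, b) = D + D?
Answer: 3*I*√112122055 ≈ 31766.0*I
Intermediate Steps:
g(D, b) = 2*D
G(H, n) = 3*n*(29 + H) (G(H, n) = (H + 29)*(n + 2*n) = (29 + H)*(3*n) = 3*n*(29 + H))
√((G(118, -149) - 12967)*(-11670 + 24496) + K(-119)) = √((3*(-149)*(29 + 118) - 12967)*(-11670 + 24496) - 119) = √((3*(-149)*147 - 12967)*12826 - 119) = √((-65709 - 12967)*12826 - 119) = √(-78676*12826 - 119) = √(-1009098376 - 119) = √(-1009098495) = 3*I*√112122055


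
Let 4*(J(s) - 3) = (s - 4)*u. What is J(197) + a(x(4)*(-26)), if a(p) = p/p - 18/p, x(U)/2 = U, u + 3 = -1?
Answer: -19647/104 ≈ -188.91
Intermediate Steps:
u = -4 (u = -3 - 1 = -4)
x(U) = 2*U
a(p) = 1 - 18/p
J(s) = 7 - s (J(s) = 3 + ((s - 4)*(-4))/4 = 3 + ((-4 + s)*(-4))/4 = 3 + (16 - 4*s)/4 = 3 + (4 - s) = 7 - s)
J(197) + a(x(4)*(-26)) = (7 - 1*197) + (-18 + (2*4)*(-26))/(((2*4)*(-26))) = (7 - 197) + (-18 + 8*(-26))/((8*(-26))) = -190 + (-18 - 208)/(-208) = -190 - 1/208*(-226) = -190 + 113/104 = -19647/104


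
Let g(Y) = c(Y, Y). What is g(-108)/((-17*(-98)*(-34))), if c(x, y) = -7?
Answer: 1/8092 ≈ 0.00012358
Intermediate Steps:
g(Y) = -7
g(-108)/((-17*(-98)*(-34))) = -7/(-17*(-98)*(-34)) = -7/(1666*(-34)) = -7/(-56644) = -7*(-1/56644) = 1/8092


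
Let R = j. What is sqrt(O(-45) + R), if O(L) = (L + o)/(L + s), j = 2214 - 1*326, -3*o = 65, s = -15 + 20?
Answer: sqrt(17007)/3 ≈ 43.470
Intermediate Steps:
s = 5
o = -65/3 (o = -1/3*65 = -65/3 ≈ -21.667)
j = 1888 (j = 2214 - 326 = 1888)
O(L) = (-65/3 + L)/(5 + L) (O(L) = (L - 65/3)/(L + 5) = (-65/3 + L)/(5 + L))
R = 1888
sqrt(O(-45) + R) = sqrt((-65/3 - 45)/(5 - 45) + 1888) = sqrt(-200/3/(-40) + 1888) = sqrt(-1/40*(-200/3) + 1888) = sqrt(5/3 + 1888) = sqrt(5669/3) = sqrt(17007)/3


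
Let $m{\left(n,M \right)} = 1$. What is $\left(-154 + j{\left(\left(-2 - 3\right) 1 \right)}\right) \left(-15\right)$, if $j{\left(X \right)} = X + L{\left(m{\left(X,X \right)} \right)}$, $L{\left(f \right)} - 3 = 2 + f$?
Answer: $2295$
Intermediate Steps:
$L{\left(f \right)} = 5 + f$ ($L{\left(f \right)} = 3 + \left(2 + f\right) = 5 + f$)
$j{\left(X \right)} = 6 + X$ ($j{\left(X \right)} = X + \left(5 + 1\right) = X + 6 = 6 + X$)
$\left(-154 + j{\left(\left(-2 - 3\right) 1 \right)}\right) \left(-15\right) = \left(-154 + \left(6 + \left(-2 - 3\right) 1\right)\right) \left(-15\right) = \left(-154 + \left(6 - 5\right)\right) \left(-15\right) = \left(-154 + 1\right) \left(-15\right) = \left(-153\right) \left(-15\right) = 2295$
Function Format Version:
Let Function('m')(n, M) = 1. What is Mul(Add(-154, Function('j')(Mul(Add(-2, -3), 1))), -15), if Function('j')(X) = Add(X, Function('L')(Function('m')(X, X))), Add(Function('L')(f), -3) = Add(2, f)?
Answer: 2295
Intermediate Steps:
Function('L')(f) = Add(5, f) (Function('L')(f) = Add(3, Add(2, f)) = Add(5, f))
Function('j')(X) = Add(6, X) (Function('j')(X) = Add(X, Add(5, 1)) = Add(X, 6) = Add(6, X))
Mul(Add(-154, Function('j')(Mul(Add(-2, -3), 1))), -15) = Mul(Add(-154, Add(6, Mul(Add(-2, -3), 1))), -15) = Mul(Add(-154, Add(6, Mul(-5, 1))), -15) = Mul(Add(-154, Add(6, -5)), -15) = Mul(Add(-154, 1), -15) = Mul(-153, -15) = 2295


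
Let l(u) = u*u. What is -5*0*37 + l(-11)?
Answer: 121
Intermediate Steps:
l(u) = u**2
-5*0*37 + l(-11) = -5*0*37 + (-11)**2 = 0*37 + 121 = 0 + 121 = 121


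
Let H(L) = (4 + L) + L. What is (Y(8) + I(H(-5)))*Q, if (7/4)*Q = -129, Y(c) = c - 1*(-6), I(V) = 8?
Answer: -11352/7 ≈ -1621.7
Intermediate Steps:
H(L) = 4 + 2*L
Y(c) = 6 + c (Y(c) = c + 6 = 6 + c)
Q = -516/7 (Q = (4/7)*(-129) = -516/7 ≈ -73.714)
(Y(8) + I(H(-5)))*Q = ((6 + 8) + 8)*(-516/7) = (14 + 8)*(-516/7) = 22*(-516/7) = -11352/7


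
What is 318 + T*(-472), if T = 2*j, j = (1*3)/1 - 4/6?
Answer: -5654/3 ≈ -1884.7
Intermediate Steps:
j = 7/3 (j = 3*1 - 4*⅙ = 3 - ⅔ = 7/3 ≈ 2.3333)
T = 14/3 (T = 2*(7/3) = 14/3 ≈ 4.6667)
318 + T*(-472) = 318 + (14/3)*(-472) = 318 - 6608/3 = -5654/3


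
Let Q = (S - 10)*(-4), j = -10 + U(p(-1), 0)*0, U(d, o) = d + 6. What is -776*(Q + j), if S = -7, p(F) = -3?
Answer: -45008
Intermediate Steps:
U(d, o) = 6 + d
j = -10 (j = -10 + (6 - 3)*0 = -10 + 3*0 = -10 + 0 = -10)
Q = 68 (Q = (-7 - 10)*(-4) = -17*(-4) = 68)
-776*(Q + j) = -776*(68 - 10) = -776*58 = -45008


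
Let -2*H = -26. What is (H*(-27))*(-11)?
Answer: 3861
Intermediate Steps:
H = 13 (H = -1/2*(-26) = 13)
(H*(-27))*(-11) = (13*(-27))*(-11) = -351*(-11) = 3861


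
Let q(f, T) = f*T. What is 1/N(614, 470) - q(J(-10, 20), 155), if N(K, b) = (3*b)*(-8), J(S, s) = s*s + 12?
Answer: -720340801/11280 ≈ -63860.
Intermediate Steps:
J(S, s) = 12 + s² (J(S, s) = s² + 12 = 12 + s²)
N(K, b) = -24*b
q(f, T) = T*f
1/N(614, 470) - q(J(-10, 20), 155) = 1/(-24*470) - 155*(12 + 20²) = 1/(-11280) - 155*(12 + 400) = -1/11280 - 155*412 = -1/11280 - 1*63860 = -1/11280 - 63860 = -720340801/11280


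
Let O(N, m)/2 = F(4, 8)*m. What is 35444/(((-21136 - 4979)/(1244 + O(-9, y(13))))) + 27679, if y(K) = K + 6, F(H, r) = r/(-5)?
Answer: 1134832907/43525 ≈ 26073.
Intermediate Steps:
F(H, r) = -r/5 (F(H, r) = r*(-⅕) = -r/5)
y(K) = 6 + K
O(N, m) = -16*m/5 (O(N, m) = 2*((-⅕*8)*m) = 2*(-8*m/5) = -16*m/5)
35444/(((-21136 - 4979)/(1244 + O(-9, y(13))))) + 27679 = 35444/(((-21136 - 4979)/(1244 - 16*(6 + 13)/5))) + 27679 = 35444/((-26115/(1244 - 16/5*19))) + 27679 = 35444/((-26115/(1244 - 304/5))) + 27679 = 35444/((-26115/5916/5)) + 27679 = 35444/((-26115*5/5916)) + 27679 = 35444/(-43525/1972) + 27679 = 35444*(-1972/43525) + 27679 = -69895568/43525 + 27679 = 1134832907/43525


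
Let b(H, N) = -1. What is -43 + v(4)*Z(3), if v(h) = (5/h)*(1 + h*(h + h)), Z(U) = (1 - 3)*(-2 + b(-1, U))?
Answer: 409/2 ≈ 204.50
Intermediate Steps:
Z(U) = 6 (Z(U) = (1 - 3)*(-2 - 1) = -2*(-3) = 6)
v(h) = 5*(1 + 2*h²)/h (v(h) = (5/h)*(1 + h*(2*h)) = (5/h)*(1 + 2*h²) = 5*(1 + 2*h²)/h)
-43 + v(4)*Z(3) = -43 + (5/4 + 10*4)*6 = -43 + (5*(¼) + 40)*6 = -43 + (5/4 + 40)*6 = -43 + (165/4)*6 = -43 + 495/2 = 409/2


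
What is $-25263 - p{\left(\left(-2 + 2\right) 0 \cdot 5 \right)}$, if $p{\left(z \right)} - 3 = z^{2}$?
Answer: $-25266$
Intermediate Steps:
$p{\left(z \right)} = 3 + z^{2}$
$-25263 - p{\left(\left(-2 + 2\right) 0 \cdot 5 \right)} = -25263 - \left(3 + \left(\left(-2 + 2\right) 0 \cdot 5\right)^{2}\right) = -25263 - \left(3 + \left(0 \cdot 0 \cdot 5\right)^{2}\right) = -25263 - \left(3 + \left(0 \cdot 5\right)^{2}\right) = -25263 - \left(3 + 0^{2}\right) = -25263 - \left(3 + 0\right) = -25263 - 3 = -25266$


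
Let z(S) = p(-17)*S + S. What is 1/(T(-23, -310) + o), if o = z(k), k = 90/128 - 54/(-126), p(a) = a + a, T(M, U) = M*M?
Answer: 448/220261 ≈ 0.0020339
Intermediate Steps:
T(M, U) = M**2
p(a) = 2*a
k = 507/448 (k = 90*(1/128) - 54*(-1/126) = 45/64 + 3/7 = 507/448 ≈ 1.1317)
z(S) = -33*S (z(S) = (2*(-17))*S + S = -34*S + S = -33*S)
o = -16731/448 (o = -33*507/448 = -16731/448 ≈ -37.346)
1/(T(-23, -310) + o) = 1/((-23)**2 - 16731/448) = 1/(529 - 16731/448) = 1/(220261/448) = 448/220261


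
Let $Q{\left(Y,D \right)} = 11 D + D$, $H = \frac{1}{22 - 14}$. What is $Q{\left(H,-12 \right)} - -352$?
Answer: $208$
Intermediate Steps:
$H = \frac{1}{8} \approx 0.125$
$Q{\left(Y,D \right)} = 12 D$
$Q{\left(H,-12 \right)} - -352 = 12 \left(-12\right) - -352 = -144 + 352 = 208$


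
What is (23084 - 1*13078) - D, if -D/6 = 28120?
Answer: 178726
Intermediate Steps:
D = -168720 (D = -6*28120 = -168720)
(23084 - 1*13078) - D = (23084 - 1*13078) - 1*(-168720) = (23084 - 13078) + 168720 = 10006 + 168720 = 178726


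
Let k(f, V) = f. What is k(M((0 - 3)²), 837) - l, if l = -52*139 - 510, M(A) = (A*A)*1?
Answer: 7819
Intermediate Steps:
M(A) = A² (M(A) = A²*1 = A²)
l = -7738 (l = -7228 - 510 = -7738)
k(M((0 - 3)²), 837) - l = ((0 - 3)²)² - 1*(-7738) = ((-3)²)² + 7738 = 9² + 7738 = 81 + 7738 = 7819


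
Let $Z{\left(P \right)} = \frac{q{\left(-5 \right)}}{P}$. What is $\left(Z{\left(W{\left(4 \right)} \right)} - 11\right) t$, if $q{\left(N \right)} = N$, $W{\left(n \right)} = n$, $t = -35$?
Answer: $\frac{1715}{4} \approx 428.75$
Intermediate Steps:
$Z{\left(P \right)} = - \frac{5}{P}$
$\left(Z{\left(W{\left(4 \right)} \right)} - 11\right) t = \left(- \frac{5}{4} - 11\right) \left(-35\right) = \left(- \frac{49}{4}\right) \left(-35\right) = \frac{1715}{4}$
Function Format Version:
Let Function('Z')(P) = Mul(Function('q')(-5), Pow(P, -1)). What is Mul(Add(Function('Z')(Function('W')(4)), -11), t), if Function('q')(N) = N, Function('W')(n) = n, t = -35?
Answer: Rational(1715, 4) ≈ 428.75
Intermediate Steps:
Function('Z')(P) = Mul(-5, Pow(P, -1))
Mul(Add(Function('Z')(Function('W')(4)), -11), t) = Mul(Add(Mul(-5, Pow(4, -1)), -11), -35) = Mul(Add(Mul(-5, Rational(1, 4)), -11), -35) = Mul(Add(Rational(-5, 4), -11), -35) = Mul(Rational(-49, 4), -35) = Rational(1715, 4)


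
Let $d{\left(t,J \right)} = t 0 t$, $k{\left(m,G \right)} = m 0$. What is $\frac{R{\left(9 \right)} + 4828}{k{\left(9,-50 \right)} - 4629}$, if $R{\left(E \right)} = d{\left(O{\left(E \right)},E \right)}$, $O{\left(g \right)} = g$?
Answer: $- \frac{4828}{4629} \approx -1.043$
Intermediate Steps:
$k{\left(m,G \right)} = 0$
$d{\left(t,J \right)} = 0$ ($d{\left(t,J \right)} = 0 t = 0$)
$R{\left(E \right)} = 0$
$\frac{R{\left(9 \right)} + 4828}{k{\left(9,-50 \right)} - 4629} = \frac{0 + 4828}{0 - 4629} = \frac{4828}{-4629} = 4828 \left(- \frac{1}{4629}\right) = - \frac{4828}{4629}$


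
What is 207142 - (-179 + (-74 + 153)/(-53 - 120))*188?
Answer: 41672214/173 ≈ 2.4088e+5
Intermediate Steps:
207142 - (-179 + (-74 + 153)/(-53 - 120))*188 = 207142 - (-179 + 79/(-173))*188 = 207142 - (-179 + 79*(-1/173))*188 = 207142 - (-179 - 79/173)*188 = 207142 - (-31046)*188/173 = 207142 - 1*(-5836648/173) = 207142 + 5836648/173 = 41672214/173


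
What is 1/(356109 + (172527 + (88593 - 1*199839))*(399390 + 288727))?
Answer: 1/42168853986 ≈ 2.3714e-11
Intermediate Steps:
1/(356109 + (172527 + (88593 - 1*199839))*(399390 + 288727)) = 1/(356109 + (172527 + (88593 - 199839))*688117) = 1/(356109 + (172527 - 111246)*688117) = 1/(356109 + 61281*688117) = 1/(356109 + 42168497877) = 1/42168853986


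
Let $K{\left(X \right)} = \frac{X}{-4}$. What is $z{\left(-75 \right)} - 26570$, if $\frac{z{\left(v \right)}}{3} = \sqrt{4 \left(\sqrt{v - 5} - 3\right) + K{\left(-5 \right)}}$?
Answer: $-26570 + \frac{3 \sqrt{-43 + 64 i \sqrt{5}}}{2} \approx -26559.0 + 14.713 i$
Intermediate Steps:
$K{\left(X \right)} = - \frac{X}{4}$ ($K{\left(X \right)} = X \left(- \frac{1}{4}\right) = - \frac{X}{4}$)
$z{\left(v \right)} = 3 \sqrt{- \frac{43}{4} + 4 \sqrt{-5 + v}}$ ($z{\left(v \right)} = 3 \sqrt{4 \left(\sqrt{v - 5} - 3\right) - - \frac{5}{4}} = 3 \sqrt{4 \left(\sqrt{-5 + v} - 3\right) + \frac{5}{4}} = 3 \sqrt{4 \left(-3 + \sqrt{-5 + v}\right) + \frac{5}{4}} = 3 \sqrt{\left(-12 + 4 \sqrt{-5 + v}\right) + \frac{5}{4}} = 3 \sqrt{- \frac{43}{4} + 4 \sqrt{-5 + v}}$)
$z{\left(-75 \right)} - 26570 = \frac{3 \sqrt{-43 + 16 \sqrt{-5 - 75}}}{2} - 26570 = \frac{3 \sqrt{-43 + 16 \sqrt{-80}}}{2} - 26570 = \frac{3 \sqrt{-43 + 16 \cdot 4 i \sqrt{5}}}{2} - 26570 = \frac{3 \sqrt{-43 + 64 i \sqrt{5}}}{2} - 26570 = -26570 + \frac{3 \sqrt{-43 + 64 i \sqrt{5}}}{2}$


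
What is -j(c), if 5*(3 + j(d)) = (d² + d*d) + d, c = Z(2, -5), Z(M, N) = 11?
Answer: -238/5 ≈ -47.600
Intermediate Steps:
c = 11
j(d) = -3 + d/5 + 2*d²/5 (j(d) = -3 + ((d² + d*d) + d)/5 = -3 + ((d² + d²) + d)/5 = -3 + (2*d² + d)/5 = -3 + (d + 2*d²)/5 = -3 + (d/5 + 2*d²/5) = -3 + d/5 + 2*d²/5)
-j(c) = -(-3 + (⅕)*11 + (⅖)*11²) = -(-3 + 11/5 + (⅖)*121) = -(-3 + 11/5 + 242/5) = -1*238/5 = -238/5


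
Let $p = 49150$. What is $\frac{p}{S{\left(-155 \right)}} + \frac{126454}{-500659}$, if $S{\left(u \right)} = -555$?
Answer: $- \frac{4935514364}{55573149} \approx -88.811$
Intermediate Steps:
$\frac{p}{S{\left(-155 \right)}} + \frac{126454}{-500659} = \frac{49150}{-555} + \frac{126454}{-500659} = 49150 \left(- \frac{1}{555}\right) + 126454 \left(- \frac{1}{500659}\right) = - \frac{9830}{111} - \frac{126454}{500659} = - \frac{4935514364}{55573149}$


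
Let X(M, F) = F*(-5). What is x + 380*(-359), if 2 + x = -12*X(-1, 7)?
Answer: -136002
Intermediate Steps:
X(M, F) = -5*F
x = 418 (x = -2 - (-60)*7 = -2 - 12*(-35) = -2 + 420 = 418)
x + 380*(-359) = 418 + 380*(-359) = 418 - 136420 = -136002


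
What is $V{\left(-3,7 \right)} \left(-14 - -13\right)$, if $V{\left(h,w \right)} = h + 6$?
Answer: $-3$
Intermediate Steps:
$V{\left(h,w \right)} = 6 + h$
$V{\left(-3,7 \right)} \left(-14 - -13\right) = \left(6 - 3\right) \left(-14 - -13\right) = 3 \left(-14 + 13\right) = 3 \left(-1\right) = -3$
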